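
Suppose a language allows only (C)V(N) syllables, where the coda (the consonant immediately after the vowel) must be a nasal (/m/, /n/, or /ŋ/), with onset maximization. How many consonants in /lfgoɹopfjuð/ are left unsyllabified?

5

Under (C)V(N), the unsyllabifiable consonants are /l/, /f/, /p/, /f/, /ð/ (only a nasal (/m/, /n/, or /ŋ/) is licensed in coda position; onsets are limited to one consonant).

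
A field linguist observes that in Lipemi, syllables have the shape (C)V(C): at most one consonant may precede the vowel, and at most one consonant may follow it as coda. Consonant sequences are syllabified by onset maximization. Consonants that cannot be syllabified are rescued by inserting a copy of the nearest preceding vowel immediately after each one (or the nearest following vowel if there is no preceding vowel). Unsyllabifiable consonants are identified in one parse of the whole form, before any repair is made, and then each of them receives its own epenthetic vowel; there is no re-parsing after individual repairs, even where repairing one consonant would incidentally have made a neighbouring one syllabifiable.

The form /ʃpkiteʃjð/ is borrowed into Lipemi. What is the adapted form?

Under (C)V(C), the unsyllabifiable consonants are /ʃ/, /p/, /j/, /ð/ (at most one coda consonant is licensed; onsets are limited to one consonant).
Epenthesis after each stranded consonant: /ʃ/ → /ʃi/, /p/ → /pi/, /j/ → /je/, /ð/ → /ðe/.

ʃipikiteʃjeðe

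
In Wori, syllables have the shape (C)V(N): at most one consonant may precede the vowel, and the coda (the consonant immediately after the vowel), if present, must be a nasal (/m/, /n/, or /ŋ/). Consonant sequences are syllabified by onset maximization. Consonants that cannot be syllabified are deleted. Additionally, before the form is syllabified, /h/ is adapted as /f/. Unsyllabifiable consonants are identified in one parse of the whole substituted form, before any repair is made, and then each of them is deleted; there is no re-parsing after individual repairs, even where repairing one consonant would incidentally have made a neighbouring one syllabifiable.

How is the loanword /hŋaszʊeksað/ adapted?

Substitution: /h/ → /f/, giving /fŋaszʊeksað/.
Syllabifying with onset maximization leaves /f/, /s/, /k/, /ð/ stranded (only a nasal (/m/, /n/, or /ŋ/) is licensed in coda position; onsets are limited to one consonant).
Deletion applies to /f/, /s/, /k/, /ð/.

ŋazʊesa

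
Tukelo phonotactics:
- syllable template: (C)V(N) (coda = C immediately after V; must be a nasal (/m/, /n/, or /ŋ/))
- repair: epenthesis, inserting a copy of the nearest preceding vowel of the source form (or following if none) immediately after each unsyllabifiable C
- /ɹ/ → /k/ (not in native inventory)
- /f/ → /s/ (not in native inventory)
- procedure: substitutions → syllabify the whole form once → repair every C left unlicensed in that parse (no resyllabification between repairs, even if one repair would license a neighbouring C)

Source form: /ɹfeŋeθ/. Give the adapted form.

keseŋeθe

Substitution: /ɹ/ → /k/, /f/ → /s/, giving /kseŋeθ/.
Syllabifying with onset maximization leaves /k/, /θ/ stranded (only a nasal (/m/, /n/, or /ŋ/) is licensed in coda position; onsets are limited to one consonant).
Each unlicensed consonant becomes the onset of a new syllable: /k/ → /ke/, /θ/ → /θe/.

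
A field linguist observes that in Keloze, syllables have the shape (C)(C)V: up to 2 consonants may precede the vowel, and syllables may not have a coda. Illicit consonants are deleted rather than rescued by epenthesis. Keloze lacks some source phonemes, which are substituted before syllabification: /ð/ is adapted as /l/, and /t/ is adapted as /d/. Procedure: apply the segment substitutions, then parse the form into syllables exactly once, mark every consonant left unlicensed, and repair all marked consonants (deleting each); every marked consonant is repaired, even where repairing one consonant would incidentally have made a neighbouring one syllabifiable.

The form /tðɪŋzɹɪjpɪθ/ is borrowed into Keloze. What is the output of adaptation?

Substitution: /t/ → /d/, /ð/ → /l/, giving /dlɪŋzɹɪjpɪθ/.
Syllabifying with onset maximization leaves /ŋ/, /θ/ stranded (no codas are permitted; onsets may contain at most 2 consonants).
Each unlicensed consonant is deleted: /ŋ/, /θ/.

dlɪzɹɪjpɪ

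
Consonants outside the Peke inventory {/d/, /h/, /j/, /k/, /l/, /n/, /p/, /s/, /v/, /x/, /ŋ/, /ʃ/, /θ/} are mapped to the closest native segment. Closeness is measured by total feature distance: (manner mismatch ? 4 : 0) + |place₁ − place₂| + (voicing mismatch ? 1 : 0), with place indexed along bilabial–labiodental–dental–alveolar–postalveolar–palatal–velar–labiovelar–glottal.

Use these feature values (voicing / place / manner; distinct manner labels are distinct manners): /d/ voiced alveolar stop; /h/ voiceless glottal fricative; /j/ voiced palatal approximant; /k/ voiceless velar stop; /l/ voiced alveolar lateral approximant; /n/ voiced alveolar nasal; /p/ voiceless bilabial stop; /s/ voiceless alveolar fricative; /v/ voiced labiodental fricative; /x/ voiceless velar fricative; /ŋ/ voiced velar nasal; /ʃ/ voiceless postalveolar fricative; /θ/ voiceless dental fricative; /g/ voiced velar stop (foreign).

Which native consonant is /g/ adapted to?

k

/k/ is closest: same manner (stop), place distance 0 (velar→velar), voicing differs (+1); total 1. Next closest is /d/ at distance 3.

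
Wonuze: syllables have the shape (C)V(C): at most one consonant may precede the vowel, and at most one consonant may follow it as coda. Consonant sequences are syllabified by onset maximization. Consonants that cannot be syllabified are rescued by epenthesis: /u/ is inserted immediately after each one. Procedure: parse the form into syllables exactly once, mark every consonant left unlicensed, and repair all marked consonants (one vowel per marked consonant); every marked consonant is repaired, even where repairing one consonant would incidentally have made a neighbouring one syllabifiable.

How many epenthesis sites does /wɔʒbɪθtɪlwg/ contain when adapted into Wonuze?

The unsyllabifiable consonants are /w/, /g/; each receives one epenthetic vowel.

2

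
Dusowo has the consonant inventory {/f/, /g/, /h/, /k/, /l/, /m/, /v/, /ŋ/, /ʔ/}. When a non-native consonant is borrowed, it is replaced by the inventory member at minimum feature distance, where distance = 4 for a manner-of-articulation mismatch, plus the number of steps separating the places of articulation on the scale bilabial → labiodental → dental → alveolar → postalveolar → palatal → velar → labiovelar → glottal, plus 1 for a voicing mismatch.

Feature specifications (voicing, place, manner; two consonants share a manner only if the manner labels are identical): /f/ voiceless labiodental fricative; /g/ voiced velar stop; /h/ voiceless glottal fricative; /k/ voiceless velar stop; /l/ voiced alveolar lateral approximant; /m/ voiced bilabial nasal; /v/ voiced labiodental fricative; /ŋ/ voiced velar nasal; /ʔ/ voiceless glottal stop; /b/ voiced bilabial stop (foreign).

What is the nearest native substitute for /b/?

/m/ is closest: manner differs (stop→nasal, +4), place distance 0 (bilabial→bilabial), same voicing; total 4. Next closest is /v/ at distance 5.

m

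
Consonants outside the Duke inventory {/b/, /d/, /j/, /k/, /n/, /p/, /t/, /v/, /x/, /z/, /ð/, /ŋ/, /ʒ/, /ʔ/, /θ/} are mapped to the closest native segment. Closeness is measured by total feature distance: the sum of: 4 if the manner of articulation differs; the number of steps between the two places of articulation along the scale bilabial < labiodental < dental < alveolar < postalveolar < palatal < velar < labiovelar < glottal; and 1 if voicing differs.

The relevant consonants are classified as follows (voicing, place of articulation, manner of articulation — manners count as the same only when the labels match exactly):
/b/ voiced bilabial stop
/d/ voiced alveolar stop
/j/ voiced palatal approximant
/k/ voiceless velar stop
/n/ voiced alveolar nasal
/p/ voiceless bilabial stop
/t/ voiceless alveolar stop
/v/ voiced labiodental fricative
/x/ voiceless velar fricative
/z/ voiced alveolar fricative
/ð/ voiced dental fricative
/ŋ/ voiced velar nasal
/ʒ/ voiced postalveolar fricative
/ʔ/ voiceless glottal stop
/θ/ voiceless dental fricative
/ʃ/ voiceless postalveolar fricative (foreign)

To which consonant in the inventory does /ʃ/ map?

ʒ

/ʒ/ is closest: same manner (fricative), place distance 0 (postalveolar→postalveolar), voicing differs (+1); total 1. Next closest is /x/ at distance 2.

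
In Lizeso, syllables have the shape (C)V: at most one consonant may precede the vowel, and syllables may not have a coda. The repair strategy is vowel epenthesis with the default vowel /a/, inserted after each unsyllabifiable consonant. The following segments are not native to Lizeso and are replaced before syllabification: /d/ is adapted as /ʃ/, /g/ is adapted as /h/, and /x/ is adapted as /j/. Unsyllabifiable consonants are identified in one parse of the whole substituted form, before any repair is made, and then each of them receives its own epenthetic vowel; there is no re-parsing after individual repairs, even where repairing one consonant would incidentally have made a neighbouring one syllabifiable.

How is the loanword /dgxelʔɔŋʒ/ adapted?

Substitution: /d/ → /ʃ/, /g/ → /h/, /x/ → /j/, giving /ʃhjelʔɔŋʒ/.
The consonants /ʃ/, /h/, /l/, /ŋ/, /ʒ/ cannot be parsed into a legal (C)V syllable (no codas are permitted; onsets are limited to one consonant).
Inserting the epenthetic vowel yields /ʃ/ → /ʃa/, /h/ → /ha/, /l/ → /la/, /ŋ/ → /ŋa/, /ʒ/ → /ʒa/.

ʃahajelaʔɔŋaʒa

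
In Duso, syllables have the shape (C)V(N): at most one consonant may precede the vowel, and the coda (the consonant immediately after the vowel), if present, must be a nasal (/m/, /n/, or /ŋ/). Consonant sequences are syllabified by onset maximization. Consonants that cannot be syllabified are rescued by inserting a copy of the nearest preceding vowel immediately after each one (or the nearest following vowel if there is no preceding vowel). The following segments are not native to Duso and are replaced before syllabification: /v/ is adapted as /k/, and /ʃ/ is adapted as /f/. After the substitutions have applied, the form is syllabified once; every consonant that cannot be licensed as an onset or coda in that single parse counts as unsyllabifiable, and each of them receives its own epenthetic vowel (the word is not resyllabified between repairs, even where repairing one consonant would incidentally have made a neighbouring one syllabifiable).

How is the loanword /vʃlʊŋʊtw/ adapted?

kʊfʊlʊŋʊtʊwʊ

Substitution: /v/ → /k/, /ʃ/ → /f/, giving /kflʊŋʊtw/.
The consonants /k/, /f/, /t/, /w/ cannot be parsed into a legal (C)V(N) syllable (only a nasal (/m/, /n/, or /ŋ/) is licensed in coda position; onsets are limited to one consonant).
Inserting the epenthetic vowel yields /k/ → /kʊ/, /f/ → /fʊ/, /t/ → /tʊ/, /w/ → /wʊ/.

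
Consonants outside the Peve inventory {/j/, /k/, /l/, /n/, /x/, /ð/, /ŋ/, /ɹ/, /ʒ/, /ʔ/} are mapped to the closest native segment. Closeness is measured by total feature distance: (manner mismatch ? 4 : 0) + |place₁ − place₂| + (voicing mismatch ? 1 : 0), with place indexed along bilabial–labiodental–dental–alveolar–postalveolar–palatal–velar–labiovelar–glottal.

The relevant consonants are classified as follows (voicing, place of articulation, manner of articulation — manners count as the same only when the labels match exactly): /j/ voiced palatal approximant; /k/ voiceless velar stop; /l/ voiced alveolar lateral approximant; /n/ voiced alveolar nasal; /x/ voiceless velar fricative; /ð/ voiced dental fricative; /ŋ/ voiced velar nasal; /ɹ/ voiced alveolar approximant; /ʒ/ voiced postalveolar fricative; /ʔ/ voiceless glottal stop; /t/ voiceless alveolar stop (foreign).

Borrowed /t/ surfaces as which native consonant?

/k/ is closest: same manner (stop), place distance 3 (alveolar→velar), same voicing; total 3. Next closest is /l/ at distance 5.

k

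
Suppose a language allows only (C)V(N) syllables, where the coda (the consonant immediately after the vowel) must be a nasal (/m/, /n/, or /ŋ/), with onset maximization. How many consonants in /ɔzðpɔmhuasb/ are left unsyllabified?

4

The consonants /z/, /ð/, /s/, /b/ cannot be parsed into a legal (C)V(N) syllable (only a nasal (/m/, /n/, or /ŋ/) is licensed in coda position; onsets are limited to one consonant).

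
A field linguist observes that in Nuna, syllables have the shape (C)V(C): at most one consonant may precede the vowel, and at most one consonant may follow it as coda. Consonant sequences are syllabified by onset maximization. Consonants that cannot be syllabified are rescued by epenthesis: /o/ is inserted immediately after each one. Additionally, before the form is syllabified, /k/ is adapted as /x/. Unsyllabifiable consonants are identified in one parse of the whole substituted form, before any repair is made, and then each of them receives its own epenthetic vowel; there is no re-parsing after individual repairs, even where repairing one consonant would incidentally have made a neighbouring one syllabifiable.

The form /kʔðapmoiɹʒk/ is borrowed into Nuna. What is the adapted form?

xoʔoðapmoiɹʒoxo

Substitution: /k/ → /x/, giving /xʔðapmoiɹʒx/.
Syllabifying with onset maximization leaves /x/, /ʔ/, /ʒ/, /x/ stranded (at most one coda consonant is licensed; onsets are limited to one consonant).
Inserting the epenthetic vowel yields /x/ → /xo/, /ʔ/ → /ʔo/, /ʒ/ → /ʒo/, /x/ → /xo/.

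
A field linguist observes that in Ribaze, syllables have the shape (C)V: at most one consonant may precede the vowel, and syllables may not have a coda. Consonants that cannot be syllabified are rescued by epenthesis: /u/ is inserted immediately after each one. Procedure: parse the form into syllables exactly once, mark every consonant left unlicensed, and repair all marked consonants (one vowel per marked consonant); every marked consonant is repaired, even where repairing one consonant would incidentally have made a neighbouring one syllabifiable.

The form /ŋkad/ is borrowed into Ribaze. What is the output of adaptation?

The consonants /ŋ/, /d/ cannot be parsed into a legal (C)V syllable (no codas are permitted; onsets are limited to one consonant).
Inserting the epenthetic vowel yields /ŋ/ → /ŋu/, /d/ → /du/.

ŋukadu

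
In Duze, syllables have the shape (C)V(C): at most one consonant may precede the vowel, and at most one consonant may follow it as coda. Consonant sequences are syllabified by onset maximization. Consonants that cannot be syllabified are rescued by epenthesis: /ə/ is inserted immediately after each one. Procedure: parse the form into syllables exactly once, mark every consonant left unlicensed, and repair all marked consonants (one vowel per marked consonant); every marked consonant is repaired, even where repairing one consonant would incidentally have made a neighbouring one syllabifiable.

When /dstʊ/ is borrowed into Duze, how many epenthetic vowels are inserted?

2

The unsyllabifiable consonants are /d/, /s/; each receives one epenthetic vowel.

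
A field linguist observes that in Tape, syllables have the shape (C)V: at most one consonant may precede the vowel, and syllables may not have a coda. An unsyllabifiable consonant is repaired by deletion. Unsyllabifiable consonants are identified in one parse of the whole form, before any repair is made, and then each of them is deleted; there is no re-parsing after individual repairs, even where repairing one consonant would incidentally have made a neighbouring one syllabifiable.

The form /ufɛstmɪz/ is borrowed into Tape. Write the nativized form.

ufɛmɪ

Under (C)V, the unsyllabifiable consonants are /s/, /t/, /z/ (no codas are permitted; onsets are limited to one consonant).
Each unlicensed consonant is deleted: /s/, /t/, /z/.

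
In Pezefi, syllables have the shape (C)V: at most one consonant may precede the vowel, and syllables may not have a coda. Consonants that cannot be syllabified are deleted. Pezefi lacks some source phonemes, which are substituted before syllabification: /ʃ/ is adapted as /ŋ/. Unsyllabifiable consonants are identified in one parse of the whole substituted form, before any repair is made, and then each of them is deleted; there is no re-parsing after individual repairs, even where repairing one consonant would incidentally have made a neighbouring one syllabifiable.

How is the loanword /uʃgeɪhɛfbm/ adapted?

Substitution: /ʃ/ → /ŋ/, giving /uŋgeɪhɛfbm/.
Syllabifying with onset maximization leaves /ŋ/, /f/, /b/, /m/ stranded (no codas are permitted; onsets are limited to one consonant).
Deleting the stranded consonants removes /ŋ/, /f/, /b/, /m/.

ugeɪhɛ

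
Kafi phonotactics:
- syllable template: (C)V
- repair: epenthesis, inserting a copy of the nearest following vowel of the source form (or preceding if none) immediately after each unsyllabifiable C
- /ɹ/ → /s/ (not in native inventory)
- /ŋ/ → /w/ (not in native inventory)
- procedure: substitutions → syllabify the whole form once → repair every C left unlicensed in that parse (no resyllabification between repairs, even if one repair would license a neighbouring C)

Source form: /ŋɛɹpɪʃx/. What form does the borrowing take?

Substitution: /ŋ/ → /w/, /ɹ/ → /s/, giving /wɛspɪʃx/.
The consonants /s/, /ʃ/, /x/ cannot be parsed into a legal (C)V syllable (no codas are permitted; onsets are limited to one consonant).
Inserting the epenthetic vowel yields /s/ → /sɪ/, /ʃ/ → /ʃɪ/, /x/ → /xɪ/.

wɛsɪpɪʃɪxɪ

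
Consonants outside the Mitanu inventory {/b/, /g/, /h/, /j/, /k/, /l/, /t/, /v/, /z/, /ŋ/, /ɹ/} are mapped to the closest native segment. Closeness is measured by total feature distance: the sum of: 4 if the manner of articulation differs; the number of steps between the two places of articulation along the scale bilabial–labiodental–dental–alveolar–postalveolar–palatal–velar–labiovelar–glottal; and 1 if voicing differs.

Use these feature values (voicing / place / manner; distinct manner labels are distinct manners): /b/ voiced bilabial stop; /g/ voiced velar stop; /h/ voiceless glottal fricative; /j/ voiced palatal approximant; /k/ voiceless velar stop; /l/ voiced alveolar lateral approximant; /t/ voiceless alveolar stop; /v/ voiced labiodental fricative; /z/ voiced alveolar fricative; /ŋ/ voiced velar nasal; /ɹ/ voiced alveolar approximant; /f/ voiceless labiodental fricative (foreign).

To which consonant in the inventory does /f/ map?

v

/v/ is closest: same manner (fricative), place distance 0 (labiodental→labiodental), voicing differs (+1); total 1. Next closest is /z/ at distance 3.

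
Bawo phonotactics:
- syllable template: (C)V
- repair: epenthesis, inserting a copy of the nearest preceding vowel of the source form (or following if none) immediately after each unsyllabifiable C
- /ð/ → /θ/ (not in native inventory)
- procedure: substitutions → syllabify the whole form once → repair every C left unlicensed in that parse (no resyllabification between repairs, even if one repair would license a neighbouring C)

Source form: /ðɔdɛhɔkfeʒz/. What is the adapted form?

Substitution: /ð/ → /θ/, giving /θɔdɛhɔkfeʒz/.
Syllabifying with onset maximization leaves /k/, /ʒ/, /z/ stranded (no codas are permitted; onsets are limited to one consonant).
Each unlicensed consonant becomes the onset of a new syllable: /k/ → /kɔ/, /ʒ/ → /ʒe/, /z/ → /ze/.

θɔdɛhɔkɔfeʒeze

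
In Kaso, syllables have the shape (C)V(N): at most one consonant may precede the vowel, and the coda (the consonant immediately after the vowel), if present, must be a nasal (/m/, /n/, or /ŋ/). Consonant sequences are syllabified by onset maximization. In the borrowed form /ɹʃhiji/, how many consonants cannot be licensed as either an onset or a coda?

The consonants /ɹ/, /ʃ/ cannot be parsed into a legal (C)V(N) syllable (only a nasal (/m/, /n/, or /ŋ/) is licensed in coda position; onsets are limited to one consonant).

2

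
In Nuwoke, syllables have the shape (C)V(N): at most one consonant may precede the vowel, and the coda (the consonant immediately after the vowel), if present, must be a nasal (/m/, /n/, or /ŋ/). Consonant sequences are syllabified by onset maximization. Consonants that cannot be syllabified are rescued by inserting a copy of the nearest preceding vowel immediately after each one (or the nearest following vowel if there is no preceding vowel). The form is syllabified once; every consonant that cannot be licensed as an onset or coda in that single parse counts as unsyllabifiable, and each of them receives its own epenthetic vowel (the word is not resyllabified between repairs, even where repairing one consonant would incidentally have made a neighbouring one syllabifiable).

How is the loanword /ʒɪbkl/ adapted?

Under (C)V(N), the unsyllabifiable consonants are /b/, /k/, /l/ (only a nasal (/m/, /n/, or /ŋ/) is licensed in coda position; onsets are limited to one consonant).
Epenthesis after each stranded consonant: /b/ → /bɪ/, /k/ → /kɪ/, /l/ → /lɪ/.

ʒɪbɪkɪlɪ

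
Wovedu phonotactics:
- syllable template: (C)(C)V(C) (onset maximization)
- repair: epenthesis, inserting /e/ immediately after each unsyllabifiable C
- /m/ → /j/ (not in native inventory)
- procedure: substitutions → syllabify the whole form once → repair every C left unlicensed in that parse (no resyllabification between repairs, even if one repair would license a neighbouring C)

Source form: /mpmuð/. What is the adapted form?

Substitution: /m/ → /j/, giving /jpjuð/.
The consonants /j/ cannot be parsed into a legal (C)(C)V(C) syllable (at most one coda consonant is licensed; onsets may contain at most 2 consonants).
Epenthesis after each stranded consonant: /j/ → /je/.

jepjuð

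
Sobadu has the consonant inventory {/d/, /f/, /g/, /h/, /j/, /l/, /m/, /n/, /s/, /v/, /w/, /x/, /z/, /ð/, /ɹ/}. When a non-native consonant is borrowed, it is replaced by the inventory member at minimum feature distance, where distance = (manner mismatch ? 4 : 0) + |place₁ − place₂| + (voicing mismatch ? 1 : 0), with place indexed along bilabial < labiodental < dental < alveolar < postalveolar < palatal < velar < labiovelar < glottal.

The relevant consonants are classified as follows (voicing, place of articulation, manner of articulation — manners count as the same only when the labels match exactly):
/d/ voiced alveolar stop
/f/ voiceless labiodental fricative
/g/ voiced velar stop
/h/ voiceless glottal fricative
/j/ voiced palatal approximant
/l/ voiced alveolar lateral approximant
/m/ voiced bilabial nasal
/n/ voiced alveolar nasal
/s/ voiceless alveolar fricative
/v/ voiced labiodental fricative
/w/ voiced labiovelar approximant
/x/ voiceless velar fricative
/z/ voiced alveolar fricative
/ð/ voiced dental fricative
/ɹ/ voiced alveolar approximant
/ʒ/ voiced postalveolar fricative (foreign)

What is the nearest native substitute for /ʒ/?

z

/z/ is closest: same manner (fricative), place distance 1 (postalveolar→alveolar), same voicing; total 1. Next closest is /s/ at distance 2.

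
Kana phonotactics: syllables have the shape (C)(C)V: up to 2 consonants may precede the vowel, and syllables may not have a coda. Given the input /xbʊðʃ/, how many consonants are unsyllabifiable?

2

The consonants /ð/, /ʃ/ cannot be parsed into a legal (C)(C)V syllable (no codas are permitted; onsets may contain at most 2 consonants).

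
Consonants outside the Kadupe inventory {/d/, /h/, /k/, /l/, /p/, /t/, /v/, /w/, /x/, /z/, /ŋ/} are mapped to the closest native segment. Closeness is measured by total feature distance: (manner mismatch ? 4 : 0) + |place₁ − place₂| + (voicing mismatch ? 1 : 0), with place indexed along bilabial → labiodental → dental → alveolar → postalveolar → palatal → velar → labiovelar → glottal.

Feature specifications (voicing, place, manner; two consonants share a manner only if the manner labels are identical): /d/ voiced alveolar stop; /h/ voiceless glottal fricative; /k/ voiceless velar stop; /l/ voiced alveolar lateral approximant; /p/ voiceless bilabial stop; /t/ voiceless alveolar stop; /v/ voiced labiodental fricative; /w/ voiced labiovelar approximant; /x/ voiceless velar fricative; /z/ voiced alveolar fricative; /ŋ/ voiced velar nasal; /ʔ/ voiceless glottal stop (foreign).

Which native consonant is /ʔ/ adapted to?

k

/k/ is closest: same manner (stop), place distance 2 (glottal→velar), same voicing; total 2. Next closest is /h/ at distance 4.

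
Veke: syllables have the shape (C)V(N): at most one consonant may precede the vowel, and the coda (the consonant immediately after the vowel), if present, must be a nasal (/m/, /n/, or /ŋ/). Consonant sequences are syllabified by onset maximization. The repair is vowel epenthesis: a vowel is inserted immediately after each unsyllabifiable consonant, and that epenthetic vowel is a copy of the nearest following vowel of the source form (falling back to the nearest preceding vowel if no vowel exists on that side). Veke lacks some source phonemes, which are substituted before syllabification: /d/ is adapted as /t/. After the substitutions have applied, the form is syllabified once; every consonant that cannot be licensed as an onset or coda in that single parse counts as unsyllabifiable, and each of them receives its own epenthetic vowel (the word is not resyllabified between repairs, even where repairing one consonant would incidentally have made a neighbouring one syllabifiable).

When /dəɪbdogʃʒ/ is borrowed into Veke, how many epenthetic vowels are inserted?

After substitution the input is /təɪbtogʃʒ/.
The unsyllabifiable consonants are /b/, /g/, /ʃ/, /ʒ/; each receives one epenthetic vowel.

4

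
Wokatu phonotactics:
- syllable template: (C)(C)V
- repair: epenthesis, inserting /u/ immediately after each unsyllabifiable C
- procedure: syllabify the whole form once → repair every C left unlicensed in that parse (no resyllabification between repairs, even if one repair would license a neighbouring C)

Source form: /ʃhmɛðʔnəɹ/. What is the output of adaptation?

Syllabifying with onset maximization leaves /ʃ/, /ð/, /ɹ/ stranded (no codas are permitted; onsets may contain at most 2 consonants).
Inserting the epenthetic vowel yields /ʃ/ → /ʃu/, /ð/ → /ðu/, /ɹ/ → /ɹu/.

ʃuhmɛðuʔnəɹu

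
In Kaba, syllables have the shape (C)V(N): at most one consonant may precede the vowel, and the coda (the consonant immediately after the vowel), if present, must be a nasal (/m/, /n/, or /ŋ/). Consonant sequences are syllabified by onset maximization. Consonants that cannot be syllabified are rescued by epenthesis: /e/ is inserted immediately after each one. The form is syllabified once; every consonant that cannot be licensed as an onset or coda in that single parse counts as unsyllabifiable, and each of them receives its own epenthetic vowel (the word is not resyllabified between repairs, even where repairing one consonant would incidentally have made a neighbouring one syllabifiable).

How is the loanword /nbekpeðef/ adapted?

The consonants /n/, /k/, /f/ cannot be parsed into a legal (C)V(N) syllable (only a nasal (/m/, /n/, or /ŋ/) is licensed in coda position; onsets are limited to one consonant).
Each unlicensed consonant becomes the onset of a new syllable: /n/ → /ne/, /k/ → /ke/, /f/ → /fe/.

nebekepeðefe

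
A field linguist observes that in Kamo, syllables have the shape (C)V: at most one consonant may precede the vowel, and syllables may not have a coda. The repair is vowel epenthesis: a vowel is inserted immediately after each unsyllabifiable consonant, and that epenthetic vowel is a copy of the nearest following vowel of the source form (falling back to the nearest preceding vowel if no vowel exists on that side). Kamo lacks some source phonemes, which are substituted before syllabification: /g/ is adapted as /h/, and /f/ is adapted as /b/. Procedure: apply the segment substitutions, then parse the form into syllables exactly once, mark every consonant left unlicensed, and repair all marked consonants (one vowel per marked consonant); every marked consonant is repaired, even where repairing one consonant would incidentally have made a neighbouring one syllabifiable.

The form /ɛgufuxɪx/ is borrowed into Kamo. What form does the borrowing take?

Substitution: /g/ → /h/, /f/ → /b/, giving /ɛhubuxɪx/.
The consonants /x/ cannot be parsed into a legal (C)V syllable (no codas are permitted; onsets are limited to one consonant).
Each unlicensed consonant becomes the onset of a new syllable: /x/ → /xɪ/.

ɛhubuxɪxɪ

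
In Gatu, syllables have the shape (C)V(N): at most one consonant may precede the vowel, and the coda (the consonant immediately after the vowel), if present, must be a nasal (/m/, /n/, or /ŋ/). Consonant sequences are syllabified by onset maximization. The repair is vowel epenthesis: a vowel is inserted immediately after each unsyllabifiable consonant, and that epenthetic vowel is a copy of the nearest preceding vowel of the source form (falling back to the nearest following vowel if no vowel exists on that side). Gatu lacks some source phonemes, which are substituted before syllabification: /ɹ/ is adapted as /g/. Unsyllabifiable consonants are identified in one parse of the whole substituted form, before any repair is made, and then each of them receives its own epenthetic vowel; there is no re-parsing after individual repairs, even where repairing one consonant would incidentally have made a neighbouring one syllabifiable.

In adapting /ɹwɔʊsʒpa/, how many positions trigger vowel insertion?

After substitution the input is /gwɔʊsʒpa/.
The unsyllabifiable consonants are /g/, /s/, /ʒ/; each receives one epenthetic vowel.

3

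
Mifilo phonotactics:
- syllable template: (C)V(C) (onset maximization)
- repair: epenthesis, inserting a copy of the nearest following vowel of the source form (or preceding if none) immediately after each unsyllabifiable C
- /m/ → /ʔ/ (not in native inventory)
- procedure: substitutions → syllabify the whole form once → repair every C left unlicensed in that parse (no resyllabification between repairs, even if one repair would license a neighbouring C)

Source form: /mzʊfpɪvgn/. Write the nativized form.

Substitution: /m/ → /ʔ/, giving /ʔzʊfpɪvgn/.
Under (C)V(C), the unsyllabifiable consonants are /ʔ/, /g/, /n/ (at most one coda consonant is licensed; onsets are limited to one consonant).
Each unlicensed consonant becomes the onset of a new syllable: /ʔ/ → /ʔʊ/, /g/ → /gɪ/, /n/ → /nɪ/.

ʔʊzʊfpɪvgɪnɪ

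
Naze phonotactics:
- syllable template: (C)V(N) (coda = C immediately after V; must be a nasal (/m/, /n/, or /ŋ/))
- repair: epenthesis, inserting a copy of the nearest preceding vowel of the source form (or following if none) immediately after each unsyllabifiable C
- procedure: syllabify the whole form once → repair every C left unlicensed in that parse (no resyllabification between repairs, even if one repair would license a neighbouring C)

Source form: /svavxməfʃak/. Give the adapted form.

savavaxaməfəʃaka

The consonants /s/, /v/, /x/, /f/, /k/ cannot be parsed into a legal (C)V(N) syllable (only a nasal (/m/, /n/, or /ŋ/) is licensed in coda position; onsets are limited to one consonant).
Each unlicensed consonant becomes the onset of a new syllable: /s/ → /sa/, /v/ → /va/, /x/ → /xa/, /f/ → /fə/, /k/ → /ka/.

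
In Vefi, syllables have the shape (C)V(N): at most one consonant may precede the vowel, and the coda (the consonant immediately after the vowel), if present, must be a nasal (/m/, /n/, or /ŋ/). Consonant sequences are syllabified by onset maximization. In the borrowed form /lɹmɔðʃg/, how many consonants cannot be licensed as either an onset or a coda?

5

The consonants /l/, /ɹ/, /ð/, /ʃ/, /g/ cannot be parsed into a legal (C)V(N) syllable (only a nasal (/m/, /n/, or /ŋ/) is licensed in coda position; onsets are limited to one consonant).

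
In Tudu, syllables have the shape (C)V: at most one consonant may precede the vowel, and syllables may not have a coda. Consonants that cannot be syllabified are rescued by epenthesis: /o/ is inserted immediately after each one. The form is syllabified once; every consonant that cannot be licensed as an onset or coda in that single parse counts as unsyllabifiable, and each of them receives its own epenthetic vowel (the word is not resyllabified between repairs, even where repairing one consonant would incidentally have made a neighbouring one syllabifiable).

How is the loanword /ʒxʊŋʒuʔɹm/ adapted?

ʒoxʊŋoʒuʔoɹomo

The consonants /ʒ/, /ŋ/, /ʔ/, /ɹ/, /m/ cannot be parsed into a legal (C)V syllable (no codas are permitted; onsets are limited to one consonant).
Inserting the epenthetic vowel yields /ʒ/ → /ʒo/, /ŋ/ → /ŋo/, /ʔ/ → /ʔo/, /ɹ/ → /ɹo/, /m/ → /mo/.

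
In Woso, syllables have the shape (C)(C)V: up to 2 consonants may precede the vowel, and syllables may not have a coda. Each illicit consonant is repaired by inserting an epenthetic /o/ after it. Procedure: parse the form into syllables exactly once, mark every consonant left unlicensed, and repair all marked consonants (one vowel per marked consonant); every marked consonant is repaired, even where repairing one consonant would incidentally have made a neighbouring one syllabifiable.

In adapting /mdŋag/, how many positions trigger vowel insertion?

The unsyllabifiable consonants are /m/, /g/; each receives one epenthetic vowel.

2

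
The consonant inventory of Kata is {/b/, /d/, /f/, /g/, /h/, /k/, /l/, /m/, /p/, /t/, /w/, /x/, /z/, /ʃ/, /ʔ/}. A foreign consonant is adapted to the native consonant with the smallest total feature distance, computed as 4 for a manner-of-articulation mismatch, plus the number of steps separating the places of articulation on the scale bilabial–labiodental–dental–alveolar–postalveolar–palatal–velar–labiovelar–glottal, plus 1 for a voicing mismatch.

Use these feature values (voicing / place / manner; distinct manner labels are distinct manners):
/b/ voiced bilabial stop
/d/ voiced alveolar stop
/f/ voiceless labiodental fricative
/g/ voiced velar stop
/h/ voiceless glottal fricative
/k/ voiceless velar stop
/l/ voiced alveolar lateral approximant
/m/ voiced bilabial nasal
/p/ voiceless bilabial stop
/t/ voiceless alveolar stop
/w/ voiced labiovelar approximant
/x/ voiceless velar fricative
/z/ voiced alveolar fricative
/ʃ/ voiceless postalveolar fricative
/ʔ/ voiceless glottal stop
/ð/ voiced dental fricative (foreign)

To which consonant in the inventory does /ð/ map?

/z/ is closest: same manner (fricative), place distance 1 (dental→alveolar), same voicing; total 1. Next closest is /f/ at distance 2.

z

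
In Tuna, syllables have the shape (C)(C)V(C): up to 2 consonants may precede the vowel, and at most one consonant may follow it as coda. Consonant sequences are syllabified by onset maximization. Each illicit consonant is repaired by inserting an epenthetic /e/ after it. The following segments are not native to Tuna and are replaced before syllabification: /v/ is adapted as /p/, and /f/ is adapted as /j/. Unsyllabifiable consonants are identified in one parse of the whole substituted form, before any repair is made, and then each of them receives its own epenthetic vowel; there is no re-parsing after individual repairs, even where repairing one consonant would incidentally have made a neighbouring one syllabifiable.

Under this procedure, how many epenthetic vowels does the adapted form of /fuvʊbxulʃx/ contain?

After substitution the input is /jupʊbxulʃx/.
The unsyllabifiable consonants are /ʃ/, /x/; each receives one epenthetic vowel.

2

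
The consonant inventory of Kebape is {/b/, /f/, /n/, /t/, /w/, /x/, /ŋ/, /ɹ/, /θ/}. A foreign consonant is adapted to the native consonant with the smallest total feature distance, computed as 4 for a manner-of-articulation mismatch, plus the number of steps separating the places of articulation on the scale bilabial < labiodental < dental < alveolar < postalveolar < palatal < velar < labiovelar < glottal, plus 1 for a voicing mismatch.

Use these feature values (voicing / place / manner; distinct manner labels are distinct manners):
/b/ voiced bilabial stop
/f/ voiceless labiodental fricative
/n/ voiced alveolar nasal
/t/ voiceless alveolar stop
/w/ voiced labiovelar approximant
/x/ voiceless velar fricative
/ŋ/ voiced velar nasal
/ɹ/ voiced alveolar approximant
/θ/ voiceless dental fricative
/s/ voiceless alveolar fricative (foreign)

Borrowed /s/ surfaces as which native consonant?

θ

/θ/ is closest: same manner (fricative), place distance 1 (alveolar→dental), same voicing; total 1. Next closest is /f/ at distance 2.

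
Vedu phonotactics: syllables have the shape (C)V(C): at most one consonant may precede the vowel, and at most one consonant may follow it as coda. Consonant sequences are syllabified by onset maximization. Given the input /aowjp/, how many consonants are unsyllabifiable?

2

Syllabifying with onset maximization leaves /j/, /p/ stranded (at most one coda consonant is licensed; onsets are limited to one consonant).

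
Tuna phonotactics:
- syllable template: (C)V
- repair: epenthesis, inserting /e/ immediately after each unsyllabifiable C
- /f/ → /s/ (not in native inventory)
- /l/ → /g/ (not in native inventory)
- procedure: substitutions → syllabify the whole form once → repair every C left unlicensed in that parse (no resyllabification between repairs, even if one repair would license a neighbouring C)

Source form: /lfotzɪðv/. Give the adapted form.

Substitution: /l/ → /g/, /f/ → /s/, giving /gsotzɪðv/.
Under (C)V, the unsyllabifiable consonants are /g/, /t/, /ð/, /v/ (no codas are permitted; onsets are limited to one consonant).
Epenthesis after each stranded consonant: /g/ → /ge/, /t/ → /te/, /ð/ → /ðe/, /v/ → /ve/.

gesotezɪðeve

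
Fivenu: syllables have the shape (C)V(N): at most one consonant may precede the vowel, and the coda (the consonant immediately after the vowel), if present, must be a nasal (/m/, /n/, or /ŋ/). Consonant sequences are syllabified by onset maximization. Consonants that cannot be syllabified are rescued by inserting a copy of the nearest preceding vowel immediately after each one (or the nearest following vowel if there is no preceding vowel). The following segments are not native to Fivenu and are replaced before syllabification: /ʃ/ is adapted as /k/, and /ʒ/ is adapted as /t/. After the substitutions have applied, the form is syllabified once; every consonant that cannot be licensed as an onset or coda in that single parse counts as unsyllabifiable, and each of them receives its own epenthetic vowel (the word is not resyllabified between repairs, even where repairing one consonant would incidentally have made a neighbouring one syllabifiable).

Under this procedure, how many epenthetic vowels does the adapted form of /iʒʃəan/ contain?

After substitution the input is /itkəan/.
The unsyllabifiable consonants are /t/; each receives one epenthetic vowel.

1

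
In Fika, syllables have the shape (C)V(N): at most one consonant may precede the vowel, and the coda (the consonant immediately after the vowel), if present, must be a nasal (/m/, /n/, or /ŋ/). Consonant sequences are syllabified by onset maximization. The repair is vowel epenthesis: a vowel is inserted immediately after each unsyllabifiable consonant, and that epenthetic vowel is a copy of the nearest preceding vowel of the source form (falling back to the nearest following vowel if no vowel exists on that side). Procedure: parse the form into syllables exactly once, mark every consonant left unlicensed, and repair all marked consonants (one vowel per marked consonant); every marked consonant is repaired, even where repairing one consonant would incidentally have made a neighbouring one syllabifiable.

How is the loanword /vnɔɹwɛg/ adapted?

Under (C)V(N), the unsyllabifiable consonants are /v/, /ɹ/, /g/ (only a nasal (/m/, /n/, or /ŋ/) is licensed in coda position; onsets are limited to one consonant).
Each unlicensed consonant becomes the onset of a new syllable: /v/ → /vɔ/, /ɹ/ → /ɹɔ/, /g/ → /gɛ/.

vɔnɔɹɔwɛgɛ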